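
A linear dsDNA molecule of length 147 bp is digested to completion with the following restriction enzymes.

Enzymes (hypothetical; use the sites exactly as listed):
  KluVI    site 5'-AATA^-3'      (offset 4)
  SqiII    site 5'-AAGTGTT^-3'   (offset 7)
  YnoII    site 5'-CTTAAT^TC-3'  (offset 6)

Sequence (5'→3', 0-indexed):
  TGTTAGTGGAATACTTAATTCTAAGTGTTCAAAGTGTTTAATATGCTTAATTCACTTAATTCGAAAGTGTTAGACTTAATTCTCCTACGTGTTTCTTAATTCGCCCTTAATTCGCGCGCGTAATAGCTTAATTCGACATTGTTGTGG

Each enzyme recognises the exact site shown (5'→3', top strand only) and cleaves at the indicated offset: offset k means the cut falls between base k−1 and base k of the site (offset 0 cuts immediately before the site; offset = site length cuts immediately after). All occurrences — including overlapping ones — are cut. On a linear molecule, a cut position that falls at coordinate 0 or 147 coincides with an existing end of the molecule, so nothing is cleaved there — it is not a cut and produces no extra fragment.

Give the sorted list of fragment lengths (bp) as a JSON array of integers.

Per-enzyme occurrences:
  KluVI (AATA, off=4): starts [9, 39, 121] → cuts [13, 43, 125]
  SqiII (AAGTGTT, off=7): starts [22, 31, 64] → cuts [29, 38, 71]
  YnoII (CTTAATTC, off=6): starts [13, 45, 54, 74, 94, 105, 126] → cuts [19, 51, 60, 80, 100, 111, 132]

All cut coordinates (distinct, sorted): [13, 19, 29, 38, 43, 51, 60, 71, 80, 100, 111, 125, 132]

Fragments:
  [0,13): 13 bp
  [13,19): 6 bp
  [19,29): 10 bp
  [29,38): 9 bp
  [38,43): 5 bp
  [43,51): 8 bp
  [51,60): 9 bp
  [60,71): 11 bp
  [71,80): 9 bp
  [80,100): 20 bp
  [100,111): 11 bp
  [111,125): 14 bp
  [125,132): 7 bp
  [132,147): 15 bp

[5,6,7,8,9,9,9,10,11,11,13,14,15,20]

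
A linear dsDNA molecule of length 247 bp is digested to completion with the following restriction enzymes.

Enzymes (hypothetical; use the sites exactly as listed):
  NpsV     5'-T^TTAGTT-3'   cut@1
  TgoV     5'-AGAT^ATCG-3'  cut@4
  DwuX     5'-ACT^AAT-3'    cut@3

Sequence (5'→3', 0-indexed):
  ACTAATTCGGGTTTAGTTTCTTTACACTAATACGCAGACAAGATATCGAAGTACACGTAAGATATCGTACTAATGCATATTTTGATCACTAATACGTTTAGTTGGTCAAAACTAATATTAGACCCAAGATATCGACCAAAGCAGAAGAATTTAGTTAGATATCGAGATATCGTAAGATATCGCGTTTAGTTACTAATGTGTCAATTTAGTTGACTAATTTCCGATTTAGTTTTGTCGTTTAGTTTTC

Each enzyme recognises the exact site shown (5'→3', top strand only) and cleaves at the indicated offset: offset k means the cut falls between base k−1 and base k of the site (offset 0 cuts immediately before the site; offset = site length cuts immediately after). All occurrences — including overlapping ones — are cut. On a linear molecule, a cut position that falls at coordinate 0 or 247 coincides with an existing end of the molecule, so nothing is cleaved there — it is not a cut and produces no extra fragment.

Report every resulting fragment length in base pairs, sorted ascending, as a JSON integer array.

Scan for sites:
  NpsV (TTTAGTT, off=1): starts [11, 96, 149, 184, 204, 224, 237] → cuts [12, 97, 150, 185, 205, 225, 238]
  TgoV (AGATATCG, off=4): starts [40, 59, 126, 156, 164, 174] → cuts [44, 63, 130, 160, 168, 178]
  DwuX (ACTAAT, off=3): starts [0, 25, 68, 87, 110, 191, 212] → cuts [3, 28, 71, 90, 113, 194, 215]

All cut coordinates (distinct, sorted): [3, 12, 28, 44, 63, 71, 90, 97, 113, 130, 150, 160, 168, 178, 185, 194, 205, 215, 225, 238]

Fragment lengths:
  [0,3): 3 bp
  [3,12): 9 bp
  [12,28): 16 bp
  [28,44): 16 bp
  [44,63): 19 bp
  [63,71): 8 bp
  [71,90): 19 bp
  [90,97): 7 bp
  [97,113): 16 bp
  [113,130): 17 bp
  [130,150): 20 bp
  [150,160): 10 bp
  [160,168): 8 bp
  [168,178): 10 bp
  [178,185): 7 bp
  [185,194): 9 bp
  [194,205): 11 bp
  [205,215): 10 bp
  [215,225): 10 bp
  [225,238): 13 bp
  [238,247): 9 bp

[3,7,7,8,8,9,9,9,10,10,10,10,11,13,16,16,16,17,19,19,20]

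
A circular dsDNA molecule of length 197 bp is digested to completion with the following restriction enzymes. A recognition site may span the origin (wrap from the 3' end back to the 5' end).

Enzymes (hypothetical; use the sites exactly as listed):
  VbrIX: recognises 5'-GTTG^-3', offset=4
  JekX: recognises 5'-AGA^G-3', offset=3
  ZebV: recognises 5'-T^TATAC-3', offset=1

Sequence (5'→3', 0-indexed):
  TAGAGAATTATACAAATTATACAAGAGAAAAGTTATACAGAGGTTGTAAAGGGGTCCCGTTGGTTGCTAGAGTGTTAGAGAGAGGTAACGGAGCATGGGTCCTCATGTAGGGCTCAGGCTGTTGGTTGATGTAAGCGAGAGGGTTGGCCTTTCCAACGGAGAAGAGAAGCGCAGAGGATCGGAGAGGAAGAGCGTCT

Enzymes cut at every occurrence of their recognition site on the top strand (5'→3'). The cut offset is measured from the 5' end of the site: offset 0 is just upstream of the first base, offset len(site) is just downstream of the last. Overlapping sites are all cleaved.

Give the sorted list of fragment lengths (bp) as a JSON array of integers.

[2,2,4,4,4,5,5,6,6,7,8,8,9,9,10,10,10,12,16,19,41]

Per-enzyme occurrences:
  VbrIX GTTG/4: at [42, 58, 62, 120, 124, 142] ⇒ [46, 62, 66, 124, 128, 146]
  JekX AGAG/3: at [1, 23, 38, 68, 76, 78, 80, 137, 162, 172, 182, 188] ⇒ [4, 26, 41, 71, 79, 81, 83, 140, 165, 175, 185, 191]
  ZebV TTATAC/1: at [7, 16, 32] ⇒ [8, 17, 33]

All cut coordinates (distinct, sorted): [4, 8, 17, 26, 33, 41, 46, 62, 66, 71, 79, 81, 83, 124, 128, 140, 146, 165, 175, 185, 191]

Fragments:
  4→8: 4 bp
  8→17: 9 bp
  17→26: 9 bp
  26→33: 7 bp
  33→41: 8 bp
  41→46: 5 bp
  46→62: 16 bp
  62→66: 4 bp
  66→71: 5 bp
  71→79: 8 bp
  79→81: 2 bp
  81→83: 2 bp
  83→124: 41 bp
  124→128: 4 bp
  128→140: 12 bp
  140→146: 6 bp
  146→165: 19 bp
  165→175: 10 bp
  175→185: 10 bp
  185→191: 6 bp
  191→4 (wrap): 197-191+4 = 10 bp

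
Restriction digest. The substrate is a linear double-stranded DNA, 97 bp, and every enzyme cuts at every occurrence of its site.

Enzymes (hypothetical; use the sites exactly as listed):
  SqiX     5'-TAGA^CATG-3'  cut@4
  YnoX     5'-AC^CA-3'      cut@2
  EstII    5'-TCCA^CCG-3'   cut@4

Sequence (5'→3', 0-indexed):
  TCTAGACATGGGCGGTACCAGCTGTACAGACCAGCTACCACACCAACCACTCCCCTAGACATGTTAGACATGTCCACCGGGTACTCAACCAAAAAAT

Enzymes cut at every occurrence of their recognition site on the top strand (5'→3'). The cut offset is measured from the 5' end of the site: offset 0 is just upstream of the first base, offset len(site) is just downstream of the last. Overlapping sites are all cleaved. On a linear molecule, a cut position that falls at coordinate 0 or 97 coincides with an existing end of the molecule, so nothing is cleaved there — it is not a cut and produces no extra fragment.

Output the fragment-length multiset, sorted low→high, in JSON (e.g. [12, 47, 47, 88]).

[4,5,6,7,8,8,9,12,12,13,13]

Scan for sites:
  SqiX (TAGACATG, off=4): starts [2, 55, 64] → cuts [6, 59, 68]
  YnoX (ACCA, off=2): starts [16, 29, 36, 41, 45, 87] → cuts [18, 31, 38, 43, 47, 89]
  EstII (TCCACCG, off=4): starts [72] → cuts [76]

All cut coordinates (distinct, sorted): [6, 18, 31, 38, 43, 47, 59, 68, 76, 89]

Fragment lengths:
  [0,6): 6 bp
  [6,18): 12 bp
  [18,31): 13 bp
  [31,38): 7 bp
  [38,43): 5 bp
  [43,47): 4 bp
  [47,59): 12 bp
  [59,68): 9 bp
  [68,76): 8 bp
  [76,89): 13 bp
  [89,97): 8 bp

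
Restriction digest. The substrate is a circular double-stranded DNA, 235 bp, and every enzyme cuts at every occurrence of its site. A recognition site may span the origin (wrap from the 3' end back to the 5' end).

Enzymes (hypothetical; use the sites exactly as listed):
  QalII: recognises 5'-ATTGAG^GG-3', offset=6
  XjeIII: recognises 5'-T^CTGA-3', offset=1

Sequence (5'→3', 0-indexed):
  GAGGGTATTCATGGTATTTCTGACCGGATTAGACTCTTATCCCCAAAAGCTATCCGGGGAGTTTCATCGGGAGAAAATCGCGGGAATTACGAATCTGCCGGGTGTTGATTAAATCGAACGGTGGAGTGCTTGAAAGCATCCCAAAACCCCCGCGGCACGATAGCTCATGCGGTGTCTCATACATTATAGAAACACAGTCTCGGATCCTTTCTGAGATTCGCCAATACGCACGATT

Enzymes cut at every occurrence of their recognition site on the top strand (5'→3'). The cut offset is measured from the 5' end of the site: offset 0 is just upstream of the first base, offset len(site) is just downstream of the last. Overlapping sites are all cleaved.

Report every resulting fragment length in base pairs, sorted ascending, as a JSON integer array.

[16,28,191]

Scan for sites:
  QalII ATTGAGGG/6: at [232] ⇒ [3]
  XjeIII TCTGA/1: at [18, 209] ⇒ [19, 210]

Pooled cuts: [3, 19, 210]

Fragment lengths:
  3→19: 16 bp
  19→210: 191 bp
  210→3 (wrap): 235-210+3 = 28 bp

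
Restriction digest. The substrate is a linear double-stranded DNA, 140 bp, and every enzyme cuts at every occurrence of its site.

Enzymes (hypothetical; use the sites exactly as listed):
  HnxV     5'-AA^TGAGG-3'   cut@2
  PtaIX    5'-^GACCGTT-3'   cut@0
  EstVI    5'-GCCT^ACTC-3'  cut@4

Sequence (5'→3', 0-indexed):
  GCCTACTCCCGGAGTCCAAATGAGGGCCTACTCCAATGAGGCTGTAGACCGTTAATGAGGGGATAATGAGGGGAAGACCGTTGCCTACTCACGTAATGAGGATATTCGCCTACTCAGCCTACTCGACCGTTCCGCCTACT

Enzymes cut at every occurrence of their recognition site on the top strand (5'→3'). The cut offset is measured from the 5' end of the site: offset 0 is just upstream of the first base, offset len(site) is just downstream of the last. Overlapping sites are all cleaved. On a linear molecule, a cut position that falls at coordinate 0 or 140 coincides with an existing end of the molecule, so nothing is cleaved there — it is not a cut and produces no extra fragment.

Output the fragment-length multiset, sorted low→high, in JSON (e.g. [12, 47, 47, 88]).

[4,4,7,9,9,9,9,10,10,11,11,15,16,16]

Scan for sites:
  HnxV AATGAGG/2: at [18, 34, 53, 64, 94] ⇒ [20, 36, 55, 66, 96]
  PtaIX GACCGTT/0: at [46, 75, 124] ⇒ [46, 75, 124]
  EstVI GCCTACTC/4: at [0, 25, 82, 107, 116] ⇒ [4, 29, 86, 111, 120]

Pooled cuts: [4, 20, 29, 36, 46, 55, 66, 75, 86, 96, 111, 120, 124]

Fragments:
  [0,4): 4 bp
  [4,20): 16 bp
  [20,29): 9 bp
  [29,36): 7 bp
  [36,46): 10 bp
  [46,55): 9 bp
  [55,66): 11 bp
  [66,75): 9 bp
  [75,86): 11 bp
  [86,96): 10 bp
  [96,111): 15 bp
  [111,120): 9 bp
  [120,124): 4 bp
  [124,140): 16 bp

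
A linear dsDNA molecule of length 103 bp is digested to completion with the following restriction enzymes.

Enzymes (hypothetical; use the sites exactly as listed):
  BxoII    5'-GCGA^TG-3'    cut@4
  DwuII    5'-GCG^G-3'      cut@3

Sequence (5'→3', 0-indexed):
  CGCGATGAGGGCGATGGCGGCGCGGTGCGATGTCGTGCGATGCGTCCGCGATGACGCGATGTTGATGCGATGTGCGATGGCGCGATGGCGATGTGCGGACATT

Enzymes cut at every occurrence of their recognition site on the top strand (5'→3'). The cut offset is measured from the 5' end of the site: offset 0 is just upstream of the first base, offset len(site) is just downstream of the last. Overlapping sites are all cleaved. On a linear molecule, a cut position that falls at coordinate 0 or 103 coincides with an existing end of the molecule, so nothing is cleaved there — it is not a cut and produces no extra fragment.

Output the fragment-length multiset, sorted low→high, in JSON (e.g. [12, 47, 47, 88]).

[5,5,5,6,6,6,6,7,8,8,9,10,11,11]

Scan for sites:
  BxoII GCGATG/4: at [1, 10, 26, 36, 47, 55, 66, 73, 81, 87] ⇒ [5, 14, 30, 40, 51, 59, 70, 77, 85, 91]
  DwuII GCGG/3: at [16, 21, 94] ⇒ [19, 24, 97]

All cut coordinates (distinct, sorted): [5, 14, 19, 24, 30, 40, 51, 59, 70, 77, 85, 91, 97]

Fragments:
  [0,5): 5 bp
  [5,14): 9 bp
  [14,19): 5 bp
  [19,24): 5 bp
  [24,30): 6 bp
  [30,40): 10 bp
  [40,51): 11 bp
  [51,59): 8 bp
  [59,70): 11 bp
  [70,77): 7 bp
  [77,85): 8 bp
  [85,91): 6 bp
  [91,97): 6 bp
  [97,103): 6 bp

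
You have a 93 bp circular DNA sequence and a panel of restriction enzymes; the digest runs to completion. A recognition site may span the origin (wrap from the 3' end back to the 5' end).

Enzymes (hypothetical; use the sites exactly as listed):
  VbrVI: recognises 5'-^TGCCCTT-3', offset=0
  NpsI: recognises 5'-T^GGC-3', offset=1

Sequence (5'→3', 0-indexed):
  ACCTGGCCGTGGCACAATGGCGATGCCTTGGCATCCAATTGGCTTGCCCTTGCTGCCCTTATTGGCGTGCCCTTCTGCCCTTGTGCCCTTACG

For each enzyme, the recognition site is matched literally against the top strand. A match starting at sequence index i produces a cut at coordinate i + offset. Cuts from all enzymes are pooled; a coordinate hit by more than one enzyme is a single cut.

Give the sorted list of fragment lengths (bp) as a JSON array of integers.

[4,4,6,8,8,8,9,10,11,11,14]

Scan for sites:
  VbrVI (TGCCCTT, off=0): starts [44, 53, 67, 75, 83] → cuts [44, 53, 67, 75, 83]
  NpsI (TGGC, off=1): starts [3, 9, 17, 28, 39, 62] → cuts [4, 10, 18, 29, 40, 63]

All cut coordinates (distinct, sorted): [4, 10, 18, 29, 40, 44, 53, 63, 67, 75, 83]

Fragments:
  4→10: 6 bp
  10→18: 8 bp
  18→29: 11 bp
  29→40: 11 bp
  40→44: 4 bp
  44→53: 9 bp
  53→63: 10 bp
  63→67: 4 bp
  67→75: 8 bp
  75→83: 8 bp
  83→4 (wrap): 93-83+4 = 14 bp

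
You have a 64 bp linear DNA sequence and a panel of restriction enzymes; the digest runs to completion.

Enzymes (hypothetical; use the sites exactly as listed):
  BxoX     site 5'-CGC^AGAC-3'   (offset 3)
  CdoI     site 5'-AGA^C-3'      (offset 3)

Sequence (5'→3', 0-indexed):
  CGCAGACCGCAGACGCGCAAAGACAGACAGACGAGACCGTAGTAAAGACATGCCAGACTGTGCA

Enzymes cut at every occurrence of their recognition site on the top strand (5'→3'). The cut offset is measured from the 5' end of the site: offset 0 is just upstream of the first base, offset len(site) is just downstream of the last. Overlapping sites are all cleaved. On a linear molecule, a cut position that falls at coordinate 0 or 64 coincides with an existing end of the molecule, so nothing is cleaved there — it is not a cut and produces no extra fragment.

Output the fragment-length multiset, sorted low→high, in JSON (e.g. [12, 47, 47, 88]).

[3,3,3,4,4,4,5,7,9,10,12]

Per-enzyme occurrences:
  BxoX (CGCAGAC, off=3): starts [0, 7] → cuts [3, 10]
  CdoI (AGAC, off=3): starts [3, 10, 20, 24, 28, 33, 45, 54] → cuts [6, 13, 23, 27, 31, 36, 48, 57]

All cut coordinates (distinct, sorted): [3, 6, 10, 13, 23, 27, 31, 36, 48, 57]

Fragment lengths:
  [0,3): 3 bp
  [3,6): 3 bp
  [6,10): 4 bp
  [10,13): 3 bp
  [13,23): 10 bp
  [23,27): 4 bp
  [27,31): 4 bp
  [31,36): 5 bp
  [36,48): 12 bp
  [48,57): 9 bp
  [57,64): 7 bp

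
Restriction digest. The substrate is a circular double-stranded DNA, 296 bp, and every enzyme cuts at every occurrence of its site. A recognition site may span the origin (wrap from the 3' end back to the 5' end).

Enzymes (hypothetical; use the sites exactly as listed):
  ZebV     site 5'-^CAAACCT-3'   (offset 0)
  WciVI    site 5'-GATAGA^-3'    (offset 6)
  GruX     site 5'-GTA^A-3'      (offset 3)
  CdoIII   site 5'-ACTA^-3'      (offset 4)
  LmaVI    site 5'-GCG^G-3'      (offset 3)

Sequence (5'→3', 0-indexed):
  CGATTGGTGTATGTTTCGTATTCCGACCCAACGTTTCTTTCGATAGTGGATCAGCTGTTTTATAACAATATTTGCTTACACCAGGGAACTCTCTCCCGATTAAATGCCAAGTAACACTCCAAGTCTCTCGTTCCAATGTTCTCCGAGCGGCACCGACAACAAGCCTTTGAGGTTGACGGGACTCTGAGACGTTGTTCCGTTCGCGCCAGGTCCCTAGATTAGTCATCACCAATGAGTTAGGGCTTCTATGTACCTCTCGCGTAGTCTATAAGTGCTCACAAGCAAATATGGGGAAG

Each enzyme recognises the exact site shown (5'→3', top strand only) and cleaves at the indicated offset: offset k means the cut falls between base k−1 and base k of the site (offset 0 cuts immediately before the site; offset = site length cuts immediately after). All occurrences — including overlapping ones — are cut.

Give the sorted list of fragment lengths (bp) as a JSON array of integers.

Per-enzyme occurrences:
  ZebV (CAAACCT, off=0): no sites
  WciVI (GATAGA, off=6): no sites
  GruX (GTAA, off=3): starts [110] → cuts [113]
  CdoIII (ACTA, off=4): no sites
  LmaVI (GCGG, off=3): starts [146] → cuts [149]

All cut coordinates (distinct, sorted): [113, 149]

Fragments:
  113→149: 36 bp
  149→113 (wrap): 296-149+113 = 260 bp

[36,260]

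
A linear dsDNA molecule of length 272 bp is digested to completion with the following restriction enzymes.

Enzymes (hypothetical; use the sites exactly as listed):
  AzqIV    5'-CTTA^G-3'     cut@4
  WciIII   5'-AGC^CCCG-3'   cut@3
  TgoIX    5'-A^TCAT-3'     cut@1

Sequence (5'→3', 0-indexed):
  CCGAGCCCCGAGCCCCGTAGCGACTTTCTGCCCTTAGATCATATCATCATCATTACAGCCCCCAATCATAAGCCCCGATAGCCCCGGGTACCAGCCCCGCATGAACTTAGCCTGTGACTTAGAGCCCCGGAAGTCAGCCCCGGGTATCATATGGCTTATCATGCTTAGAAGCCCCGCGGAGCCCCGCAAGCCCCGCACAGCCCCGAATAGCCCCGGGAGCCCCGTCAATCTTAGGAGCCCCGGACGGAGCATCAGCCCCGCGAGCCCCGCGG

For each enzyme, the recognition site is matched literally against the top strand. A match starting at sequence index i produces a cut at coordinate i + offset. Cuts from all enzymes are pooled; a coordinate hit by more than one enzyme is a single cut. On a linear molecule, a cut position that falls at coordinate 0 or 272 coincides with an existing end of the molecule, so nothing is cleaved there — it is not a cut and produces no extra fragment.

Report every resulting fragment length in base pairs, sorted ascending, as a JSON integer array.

[2,3,3,4,5,5,5,6,7,7,8,8,9,9,9,9,9,10,10,10,12,12,13,13,13,14,16,18,23]

Per-enzyme occurrences:
  AzqIV CTTAG/4: at [32, 105, 117, 163, 229] ⇒ [36, 109, 121, 167, 233]
  WciIII AGCCCCG/3: at [3, 10, 70, 79, 92, 122, 135, 169, 179, 188, 198, 208, 217, 235, 253, 262] ⇒ [6, 13, 73, 82, 95, 125, 138, 172, 182, 191, 201, 211, 220, 238, 256, 265]
  TgoIX ATCAT/1: at [37, 42, 45, 48, 64, 145, 157] ⇒ [38, 43, 46, 49, 65, 146, 158]

Pooled cuts: [6, 13, 36, 38, 43, 46, 49, 65, 73, 82, 95, 109, 121, 125, 138, 146, 158, 167, 172, 182, 191, 201, 211, 220, 233, 238, 256, 265]

Fragment lengths:
  [0,6): 6 bp
  [6,13): 7 bp
  [13,36): 23 bp
  [36,38): 2 bp
  [38,43): 5 bp
  [43,46): 3 bp
  [46,49): 3 bp
  [49,65): 16 bp
  [65,73): 8 bp
  [73,82): 9 bp
  [82,95): 13 bp
  [95,109): 14 bp
  [109,121): 12 bp
  [121,125): 4 bp
  [125,138): 13 bp
  [138,146): 8 bp
  [146,158): 12 bp
  [158,167): 9 bp
  [167,172): 5 bp
  [172,182): 10 bp
  [182,191): 9 bp
  [191,201): 10 bp
  [201,211): 10 bp
  [211,220): 9 bp
  [220,233): 13 bp
  [233,238): 5 bp
  [238,256): 18 bp
  [256,265): 9 bp
  [265,272): 7 bp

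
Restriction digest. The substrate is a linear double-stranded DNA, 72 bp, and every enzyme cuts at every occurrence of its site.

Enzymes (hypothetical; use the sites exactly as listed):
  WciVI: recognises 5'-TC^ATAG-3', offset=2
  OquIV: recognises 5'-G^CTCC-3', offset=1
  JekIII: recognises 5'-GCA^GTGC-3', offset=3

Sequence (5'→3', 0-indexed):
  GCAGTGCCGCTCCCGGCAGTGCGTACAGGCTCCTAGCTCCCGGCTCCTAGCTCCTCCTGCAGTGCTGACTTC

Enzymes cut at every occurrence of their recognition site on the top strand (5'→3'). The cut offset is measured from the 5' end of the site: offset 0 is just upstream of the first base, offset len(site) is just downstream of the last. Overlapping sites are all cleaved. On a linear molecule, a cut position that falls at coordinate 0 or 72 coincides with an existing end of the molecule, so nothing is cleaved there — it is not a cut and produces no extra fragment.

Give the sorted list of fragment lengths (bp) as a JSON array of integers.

[3,6,7,7,7,9,11,11,11]

Site scan:
  WciVI (TCATAG, off=2): no sites
  OquIV GCTCC/1: at [8, 28, 35, 42, 49] ⇒ [9, 29, 36, 43, 50]
  JekIII GCAGTGC/3: at [0, 15, 58] ⇒ [3, 18, 61]

Pooled cuts: [3, 9, 18, 29, 36, 43, 50, 61]

Fragment lengths:
  [0,3): 3 bp
  [3,9): 6 bp
  [9,18): 9 bp
  [18,29): 11 bp
  [29,36): 7 bp
  [36,43): 7 bp
  [43,50): 7 bp
  [50,61): 11 bp
  [61,72): 11 bp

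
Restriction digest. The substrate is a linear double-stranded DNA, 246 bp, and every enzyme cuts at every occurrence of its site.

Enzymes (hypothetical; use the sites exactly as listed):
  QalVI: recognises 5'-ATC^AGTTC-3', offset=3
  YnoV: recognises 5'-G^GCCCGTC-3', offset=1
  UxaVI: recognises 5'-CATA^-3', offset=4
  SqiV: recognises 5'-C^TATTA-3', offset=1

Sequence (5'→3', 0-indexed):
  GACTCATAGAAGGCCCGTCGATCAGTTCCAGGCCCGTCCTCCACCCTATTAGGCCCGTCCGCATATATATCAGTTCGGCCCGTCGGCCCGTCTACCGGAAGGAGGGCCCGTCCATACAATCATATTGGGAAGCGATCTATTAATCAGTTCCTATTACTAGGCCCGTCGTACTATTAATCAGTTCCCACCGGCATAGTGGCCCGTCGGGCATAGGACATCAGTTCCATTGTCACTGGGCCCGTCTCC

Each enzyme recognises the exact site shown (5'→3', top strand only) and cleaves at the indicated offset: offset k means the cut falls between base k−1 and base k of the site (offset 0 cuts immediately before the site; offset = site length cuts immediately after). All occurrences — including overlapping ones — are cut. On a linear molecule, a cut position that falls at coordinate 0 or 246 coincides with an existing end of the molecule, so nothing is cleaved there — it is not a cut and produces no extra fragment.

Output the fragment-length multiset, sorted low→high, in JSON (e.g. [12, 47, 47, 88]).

[3,4,6,6,6,6,7,8,8,8,8,8,8,9,10,11,11,11,13,13,14,15,16,17,20]

Per-enzyme occurrences:
  QalVI (ATCAGTTC, off=3): starts [20, 68, 142, 176, 216] → cuts [23, 71, 145, 179, 219]
  YnoV (GGCCCGTC, off=1): starts [11, 30, 51, 76, 84, 104, 159, 197, 235] → cuts [12, 31, 52, 77, 85, 105, 160, 198, 236]
  UxaVI (CATA, off=4): starts [4, 61, 112, 120, 191, 208] → cuts [8, 65, 116, 124, 195, 212]
  SqiV (CTATTA, off=1): starts [45, 136, 150, 170] → cuts [46, 137, 151, 171]

All cut coordinates (distinct, sorted): [8, 12, 23, 31, 46, 52, 65, 71, 77, 85, 105, 116, 124, 137, 145, 151, 160, 171, 179, 195, 198, 212, 219, 236]

Fragments:
  [0,8): 8 bp
  [8,12): 4 bp
  [12,23): 11 bp
  [23,31): 8 bp
  [31,46): 15 bp
  [46,52): 6 bp
  [52,65): 13 bp
  [65,71): 6 bp
  [71,77): 6 bp
  [77,85): 8 bp
  [85,105): 20 bp
  [105,116): 11 bp
  [116,124): 8 bp
  [124,137): 13 bp
  [137,145): 8 bp
  [145,151): 6 bp
  [151,160): 9 bp
  [160,171): 11 bp
  [171,179): 8 bp
  [179,195): 16 bp
  [195,198): 3 bp
  [198,212): 14 bp
  [212,219): 7 bp
  [219,236): 17 bp
  [236,246): 10 bp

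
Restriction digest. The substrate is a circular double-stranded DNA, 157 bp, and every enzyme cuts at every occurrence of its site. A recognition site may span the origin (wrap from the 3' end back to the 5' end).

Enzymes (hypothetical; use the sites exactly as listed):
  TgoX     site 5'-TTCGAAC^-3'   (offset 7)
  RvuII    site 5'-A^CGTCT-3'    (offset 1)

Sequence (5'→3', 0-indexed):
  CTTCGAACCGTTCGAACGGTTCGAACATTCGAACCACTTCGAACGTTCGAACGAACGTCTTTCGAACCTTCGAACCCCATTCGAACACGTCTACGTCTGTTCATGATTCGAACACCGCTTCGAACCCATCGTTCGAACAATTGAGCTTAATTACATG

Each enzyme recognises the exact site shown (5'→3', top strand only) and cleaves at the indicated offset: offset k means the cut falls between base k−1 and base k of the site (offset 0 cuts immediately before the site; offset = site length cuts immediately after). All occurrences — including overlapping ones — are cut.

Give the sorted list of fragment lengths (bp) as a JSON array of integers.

Site scan:
  TgoX TTCGAAC/7: at [1, 10, 19, 27, 37, 45, 60, 68, 79, 106, 118, 131] ⇒ [8, 17, 26, 34, 44, 52, 67, 75, 86, 113, 125, 138]
  RvuII ACGTCT/1: at [54, 86, 92] ⇒ [55, 87, 93]

Pooled cuts: [8, 17, 26, 34, 44, 52, 55, 67, 75, 86, 87, 93, 113, 125, 138]

Fragment lengths:
  8→17: 9 bp
  17→26: 9 bp
  26→34: 8 bp
  34→44: 10 bp
  44→52: 8 bp
  52→55: 3 bp
  55→67: 12 bp
  67→75: 8 bp
  75→86: 11 bp
  86→87: 1 bp
  87→93: 6 bp
  93→113: 20 bp
  113→125: 12 bp
  125→138: 13 bp
  138→8 (wrap): 157-138+8 = 27 bp

[1,3,6,8,8,8,9,9,10,11,12,12,13,20,27]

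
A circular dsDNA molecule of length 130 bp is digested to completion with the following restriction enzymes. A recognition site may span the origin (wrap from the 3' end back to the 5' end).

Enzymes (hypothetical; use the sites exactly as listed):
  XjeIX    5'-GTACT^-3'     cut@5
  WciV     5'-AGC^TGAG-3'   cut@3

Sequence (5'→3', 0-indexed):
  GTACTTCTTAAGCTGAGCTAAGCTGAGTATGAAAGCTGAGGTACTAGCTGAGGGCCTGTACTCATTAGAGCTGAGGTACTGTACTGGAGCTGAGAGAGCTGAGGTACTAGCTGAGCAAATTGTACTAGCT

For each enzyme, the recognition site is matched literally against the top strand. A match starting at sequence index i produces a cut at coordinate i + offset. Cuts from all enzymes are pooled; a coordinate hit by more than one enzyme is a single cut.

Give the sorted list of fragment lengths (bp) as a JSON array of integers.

Site scan:
  XjeIX GTACT/5: at [0, 40, 57, 75, 80, 103, 121] ⇒ [5, 45, 62, 80, 85, 108, 126]
  WciV AGCTGAG/3: at [10, 20, 33, 45, 68, 87, 96, 108] ⇒ [13, 23, 36, 48, 71, 90, 99, 111]

All cut coordinates (distinct, sorted): [5, 13, 23, 36, 45, 48, 62, 71, 80, 85, 90, 99, 108, 111, 126]

Fragments:
  5→13: 8 bp
  13→23: 10 bp
  23→36: 13 bp
  36→45: 9 bp
  45→48: 3 bp
  48→62: 14 bp
  62→71: 9 bp
  71→80: 9 bp
  80→85: 5 bp
  85→90: 5 bp
  90→99: 9 bp
  99→108: 9 bp
  108→111: 3 bp
  111→126: 15 bp
  126→5 (wrap): 130-126+5 = 9 bp

[3,3,5,5,8,9,9,9,9,9,9,10,13,14,15]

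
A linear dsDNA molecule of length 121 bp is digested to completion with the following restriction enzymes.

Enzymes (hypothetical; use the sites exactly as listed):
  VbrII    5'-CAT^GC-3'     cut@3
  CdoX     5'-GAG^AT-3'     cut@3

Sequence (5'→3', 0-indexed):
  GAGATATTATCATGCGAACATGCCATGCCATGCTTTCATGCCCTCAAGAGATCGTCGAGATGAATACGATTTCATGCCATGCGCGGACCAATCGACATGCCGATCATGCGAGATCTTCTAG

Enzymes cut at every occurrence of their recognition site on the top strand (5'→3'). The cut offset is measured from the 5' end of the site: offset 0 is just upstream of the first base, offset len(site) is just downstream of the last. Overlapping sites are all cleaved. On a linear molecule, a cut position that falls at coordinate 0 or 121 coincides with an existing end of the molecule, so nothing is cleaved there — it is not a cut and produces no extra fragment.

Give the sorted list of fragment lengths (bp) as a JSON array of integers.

[3,5,5,5,5,8,8,9,9,9,10,11,16,18]

Site scan:
  VbrII CATGC/3: at [10, 18, 23, 28, 36, 72, 77, 95, 104] ⇒ [13, 21, 26, 31, 39, 75, 80, 98, 107]
  CdoX GAGAT/3: at [0, 47, 56, 109] ⇒ [3, 50, 59, 112]

Pooled cuts: [3, 13, 21, 26, 31, 39, 50, 59, 75, 80, 98, 107, 112]

Fragments:
  [0,3): 3 bp
  [3,13): 10 bp
  [13,21): 8 bp
  [21,26): 5 bp
  [26,31): 5 bp
  [31,39): 8 bp
  [39,50): 11 bp
  [50,59): 9 bp
  [59,75): 16 bp
  [75,80): 5 bp
  [80,98): 18 bp
  [98,107): 9 bp
  [107,112): 5 bp
  [112,121): 9 bp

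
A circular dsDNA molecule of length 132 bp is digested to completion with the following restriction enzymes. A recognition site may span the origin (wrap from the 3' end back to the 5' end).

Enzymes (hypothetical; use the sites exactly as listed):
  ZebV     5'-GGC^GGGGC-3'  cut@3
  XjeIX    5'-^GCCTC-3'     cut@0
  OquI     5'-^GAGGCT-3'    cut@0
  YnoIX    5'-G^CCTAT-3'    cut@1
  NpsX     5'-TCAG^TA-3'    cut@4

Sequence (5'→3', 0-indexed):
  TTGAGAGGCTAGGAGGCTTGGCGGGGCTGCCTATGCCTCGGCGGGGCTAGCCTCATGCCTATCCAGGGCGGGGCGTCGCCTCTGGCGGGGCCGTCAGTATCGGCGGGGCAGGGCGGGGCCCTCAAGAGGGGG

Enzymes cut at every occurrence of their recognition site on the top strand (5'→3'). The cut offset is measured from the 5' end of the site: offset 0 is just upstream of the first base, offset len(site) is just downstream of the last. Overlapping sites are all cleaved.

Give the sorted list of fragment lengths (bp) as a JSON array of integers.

Site scan:
  ZebV GGCGGGGC/3: at [19, 39, 66, 83, 101, 111] ⇒ [22, 42, 69, 86, 104, 114]
  XjeIX GCCTC/0: at [34, 49, 77] ⇒ [34, 49, 77]
  OquI GAGGCT/0: at [4, 12] ⇒ [4, 12]
  YnoIX GCCTAT/1: at [28, 56] ⇒ [29, 57]
  NpsX TCAGTA/4: at [93] ⇒ [97]

Pooled cuts: [4, 12, 22, 29, 34, 42, 49, 57, 69, 77, 86, 97, 104, 114]

Fragment lengths:
  4→12: 8 bp
  12→22: 10 bp
  22→29: 7 bp
  29→34: 5 bp
  34→42: 8 bp
  42→49: 7 bp
  49→57: 8 bp
  57→69: 12 bp
  69→77: 8 bp
  77→86: 9 bp
  86→97: 11 bp
  97→104: 7 bp
  104→114: 10 bp
  114→4 (wrap): 132-114+4 = 22 bp

[5,7,7,7,8,8,8,8,9,10,10,11,12,22]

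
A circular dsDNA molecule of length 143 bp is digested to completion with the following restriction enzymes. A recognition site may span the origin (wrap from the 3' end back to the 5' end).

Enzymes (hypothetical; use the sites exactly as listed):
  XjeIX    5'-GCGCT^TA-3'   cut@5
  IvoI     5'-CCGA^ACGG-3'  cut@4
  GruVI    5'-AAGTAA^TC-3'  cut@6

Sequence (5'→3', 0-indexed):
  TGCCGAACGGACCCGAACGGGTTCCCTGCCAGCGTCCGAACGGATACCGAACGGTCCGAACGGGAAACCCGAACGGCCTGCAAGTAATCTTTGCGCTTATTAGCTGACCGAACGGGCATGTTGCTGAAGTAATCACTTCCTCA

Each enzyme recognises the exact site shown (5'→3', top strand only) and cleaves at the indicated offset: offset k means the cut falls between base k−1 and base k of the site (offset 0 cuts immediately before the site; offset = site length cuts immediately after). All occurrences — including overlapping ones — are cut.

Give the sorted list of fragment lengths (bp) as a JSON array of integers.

[9,10,10,11,13,14,15,17,21,23]

Scan for sites:
  XjeIX GCGCTTA/5: at [92] ⇒ [97]
  IvoI CCGAACGG/4: at [2, 12, 35, 46, 55, 68, 107] ⇒ [6, 16, 39, 50, 59, 72, 111]
  GruVI AAGTAATC/6: at [81, 126] ⇒ [87, 132]

Pooled cuts: [6, 16, 39, 50, 59, 72, 87, 97, 111, 132]

Fragment lengths:
  6→16: 10 bp
  16→39: 23 bp
  39→50: 11 bp
  50→59: 9 bp
  59→72: 13 bp
  72→87: 15 bp
  87→97: 10 bp
  97→111: 14 bp
  111→132: 21 bp
  132→6 (wrap): 143-132+6 = 17 bp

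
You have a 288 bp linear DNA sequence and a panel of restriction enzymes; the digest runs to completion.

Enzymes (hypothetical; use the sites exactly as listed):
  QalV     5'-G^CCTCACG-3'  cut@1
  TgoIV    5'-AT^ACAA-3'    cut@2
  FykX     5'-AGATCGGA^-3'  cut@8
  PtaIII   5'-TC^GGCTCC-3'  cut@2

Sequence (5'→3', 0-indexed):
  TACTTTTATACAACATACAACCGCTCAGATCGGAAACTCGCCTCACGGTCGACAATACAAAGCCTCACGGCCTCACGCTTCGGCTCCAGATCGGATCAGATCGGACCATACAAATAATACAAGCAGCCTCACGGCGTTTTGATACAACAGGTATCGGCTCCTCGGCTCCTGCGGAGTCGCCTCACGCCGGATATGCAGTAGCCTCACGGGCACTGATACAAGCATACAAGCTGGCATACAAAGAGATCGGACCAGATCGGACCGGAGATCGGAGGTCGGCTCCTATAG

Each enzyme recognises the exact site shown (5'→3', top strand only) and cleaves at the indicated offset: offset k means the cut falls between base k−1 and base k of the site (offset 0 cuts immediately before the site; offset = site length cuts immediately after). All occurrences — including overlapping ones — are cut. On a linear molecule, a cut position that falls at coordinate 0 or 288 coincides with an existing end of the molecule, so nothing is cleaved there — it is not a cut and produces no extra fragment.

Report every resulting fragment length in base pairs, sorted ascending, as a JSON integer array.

[4,4,6,6,7,8,8,8,8,9,9,10,10,11,11,12,12,12,14,14,16,16,16,17,18,22]

Site scan:
  QalV (GCCTCACG, off=1): starts [39, 61, 69, 125, 178, 200] → cuts [40, 62, 70, 126, 179, 201]
  TgoIV (ATACAA, off=2): starts [7, 14, 54, 107, 116, 141, 215, 223, 235] → cuts [9, 16, 56, 109, 118, 143, 217, 225, 237]
  FykX (AGATCGGA, off=8): starts [26, 87, 97, 243, 253, 265] → cuts [34, 95, 105, 251, 261, 273]
  PtaIII (TCGGCTCC, off=2): starts [79, 153, 161, 275] → cuts [81, 155, 163, 277]

Pooled cuts: [9, 16, 34, 40, 56, 62, 70, 81, 95, 105, 109, 118, 126, 143, 155, 163, 179, 201, 217, 225, 237, 251, 261, 273, 277]

Fragments:
  [0,9): 9 bp
  [9,16): 7 bp
  [16,34): 18 bp
  [34,40): 6 bp
  [40,56): 16 bp
  [56,62): 6 bp
  [62,70): 8 bp
  [70,81): 11 bp
  [81,95): 14 bp
  [95,105): 10 bp
  [105,109): 4 bp
  [109,118): 9 bp
  [118,126): 8 bp
  [126,143): 17 bp
  [143,155): 12 bp
  [155,163): 8 bp
  [163,179): 16 bp
  [179,201): 22 bp
  [201,217): 16 bp
  [217,225): 8 bp
  [225,237): 12 bp
  [237,251): 14 bp
  [251,261): 10 bp
  [261,273): 12 bp
  [273,277): 4 bp
  [277,288): 11 bp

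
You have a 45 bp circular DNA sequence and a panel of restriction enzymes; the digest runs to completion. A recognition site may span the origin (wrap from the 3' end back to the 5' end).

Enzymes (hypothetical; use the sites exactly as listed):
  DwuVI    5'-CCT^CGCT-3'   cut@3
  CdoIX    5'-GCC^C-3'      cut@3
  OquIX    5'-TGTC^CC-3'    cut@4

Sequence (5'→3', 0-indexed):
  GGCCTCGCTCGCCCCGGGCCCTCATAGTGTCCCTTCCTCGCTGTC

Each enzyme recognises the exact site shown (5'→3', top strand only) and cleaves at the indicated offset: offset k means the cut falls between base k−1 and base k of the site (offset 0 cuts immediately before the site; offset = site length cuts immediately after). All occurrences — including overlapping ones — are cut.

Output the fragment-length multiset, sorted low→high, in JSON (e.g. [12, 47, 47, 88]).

[7,7,8,11,12]

Per-enzyme occurrences:
  DwuVI CCTCGCT/3: at [2, 35] ⇒ [5, 38]
  CdoIX GCCC/3: at [10, 17] ⇒ [13, 20]
  OquIX TGTCCC/4: at [27] ⇒ [31]

Pooled cuts: [5, 13, 20, 31, 38]

Fragments:
  5→13: 8 bp
  13→20: 7 bp
  20→31: 11 bp
  31→38: 7 bp
  38→5 (wrap): 45-38+5 = 12 bp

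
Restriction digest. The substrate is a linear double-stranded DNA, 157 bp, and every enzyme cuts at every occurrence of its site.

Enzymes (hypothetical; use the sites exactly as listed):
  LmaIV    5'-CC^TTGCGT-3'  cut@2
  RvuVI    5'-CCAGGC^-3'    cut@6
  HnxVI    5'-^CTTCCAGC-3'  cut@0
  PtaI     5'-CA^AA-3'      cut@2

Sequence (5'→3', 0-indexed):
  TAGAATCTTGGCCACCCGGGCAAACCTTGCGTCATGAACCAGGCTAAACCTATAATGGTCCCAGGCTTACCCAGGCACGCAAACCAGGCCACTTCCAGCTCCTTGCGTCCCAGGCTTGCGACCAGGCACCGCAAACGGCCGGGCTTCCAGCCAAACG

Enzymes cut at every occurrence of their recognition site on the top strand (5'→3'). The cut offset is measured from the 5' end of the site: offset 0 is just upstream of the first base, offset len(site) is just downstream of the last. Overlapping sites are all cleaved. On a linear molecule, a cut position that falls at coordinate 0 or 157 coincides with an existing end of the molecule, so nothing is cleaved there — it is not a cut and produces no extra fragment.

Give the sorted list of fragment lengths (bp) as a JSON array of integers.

[2,4,4,5,6,8,10,10,10,11,12,13,18,22,22]

Per-enzyme occurrences:
  LmaIV (CCTTGCGT, off=2): starts [24, 100] → cuts [26, 102]
  RvuVI (CCAGGC, off=6): starts [38, 60, 70, 83, 109, 121] → cuts [44, 66, 76, 89, 115, 127]
  HnxVI (CTTCCAGC, off=0): starts [91, 143] → cuts [91, 143]
  PtaI (CAAA, off=2): starts [20, 79, 131, 151] → cuts [22, 81, 133, 153]

All cut coordinates (distinct, sorted): [22, 26, 44, 66, 76, 81, 89, 91, 102, 115, 127, 133, 143, 153]

Fragment lengths:
  [0,22): 22 bp
  [22,26): 4 bp
  [26,44): 18 bp
  [44,66): 22 bp
  [66,76): 10 bp
  [76,81): 5 bp
  [81,89): 8 bp
  [89,91): 2 bp
  [91,102): 11 bp
  [102,115): 13 bp
  [115,127): 12 bp
  [127,133): 6 bp
  [133,143): 10 bp
  [143,153): 10 bp
  [153,157): 4 bp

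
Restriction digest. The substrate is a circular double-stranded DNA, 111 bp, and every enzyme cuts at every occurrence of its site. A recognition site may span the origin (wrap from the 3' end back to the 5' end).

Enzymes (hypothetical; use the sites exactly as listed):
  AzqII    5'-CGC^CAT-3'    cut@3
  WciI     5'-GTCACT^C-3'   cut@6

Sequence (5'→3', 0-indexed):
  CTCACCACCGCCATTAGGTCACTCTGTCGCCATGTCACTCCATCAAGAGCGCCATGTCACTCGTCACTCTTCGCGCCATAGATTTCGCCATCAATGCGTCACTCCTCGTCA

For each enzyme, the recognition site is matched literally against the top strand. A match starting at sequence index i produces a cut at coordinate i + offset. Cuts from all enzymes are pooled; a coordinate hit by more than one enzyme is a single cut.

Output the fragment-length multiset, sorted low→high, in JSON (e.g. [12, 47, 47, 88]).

[7,7,8,9,9,9,10,12,12,13,15]

Site scan:
  AzqII CGCCAT/3: at [8, 27, 49, 73, 85] ⇒ [11, 30, 52, 76, 88]
  WciI GTCACTC/6: at [17, 33, 55, 62, 97, 107] ⇒ [2, 23, 39, 61, 68, 103]

All cut coordinates (distinct, sorted): [2, 11, 23, 30, 39, 52, 61, 68, 76, 88, 103]

Fragments:
  2→11: 9 bp
  11→23: 12 bp
  23→30: 7 bp
  30→39: 9 bp
  39→52: 13 bp
  52→61: 9 bp
  61→68: 7 bp
  68→76: 8 bp
  76→88: 12 bp
  88→103: 15 bp
  103→2 (wrap): 111-103+2 = 10 bp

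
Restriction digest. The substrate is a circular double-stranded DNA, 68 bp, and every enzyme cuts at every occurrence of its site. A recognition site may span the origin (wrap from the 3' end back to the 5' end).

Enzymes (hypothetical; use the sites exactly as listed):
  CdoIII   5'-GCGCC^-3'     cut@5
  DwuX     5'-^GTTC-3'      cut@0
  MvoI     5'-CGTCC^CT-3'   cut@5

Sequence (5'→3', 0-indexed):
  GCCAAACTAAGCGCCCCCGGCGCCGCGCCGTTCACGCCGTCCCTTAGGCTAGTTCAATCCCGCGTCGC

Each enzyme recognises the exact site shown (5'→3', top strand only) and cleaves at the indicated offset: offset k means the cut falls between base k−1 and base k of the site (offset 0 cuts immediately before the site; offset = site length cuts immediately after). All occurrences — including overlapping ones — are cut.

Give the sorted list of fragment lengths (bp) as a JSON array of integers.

Scan for sites:
  CdoIII GCGCC/5: at [10, 19, 24, 66] ⇒ [3, 15, 24, 29]
  DwuX GTTC/0: at [29, 51] ⇒ [29, 51]
  MvoI CGTCCCT/5: at [37] ⇒ [42]

Pooled cuts: [3, 15, 24, 29, 42, 51]

Fragment lengths:
  3→15: 12 bp
  15→24: 9 bp
  24→29: 5 bp
  29→42: 13 bp
  42→51: 9 bp
  51→3 (wrap): 68-51+3 = 20 bp

[5,9,9,12,13,20]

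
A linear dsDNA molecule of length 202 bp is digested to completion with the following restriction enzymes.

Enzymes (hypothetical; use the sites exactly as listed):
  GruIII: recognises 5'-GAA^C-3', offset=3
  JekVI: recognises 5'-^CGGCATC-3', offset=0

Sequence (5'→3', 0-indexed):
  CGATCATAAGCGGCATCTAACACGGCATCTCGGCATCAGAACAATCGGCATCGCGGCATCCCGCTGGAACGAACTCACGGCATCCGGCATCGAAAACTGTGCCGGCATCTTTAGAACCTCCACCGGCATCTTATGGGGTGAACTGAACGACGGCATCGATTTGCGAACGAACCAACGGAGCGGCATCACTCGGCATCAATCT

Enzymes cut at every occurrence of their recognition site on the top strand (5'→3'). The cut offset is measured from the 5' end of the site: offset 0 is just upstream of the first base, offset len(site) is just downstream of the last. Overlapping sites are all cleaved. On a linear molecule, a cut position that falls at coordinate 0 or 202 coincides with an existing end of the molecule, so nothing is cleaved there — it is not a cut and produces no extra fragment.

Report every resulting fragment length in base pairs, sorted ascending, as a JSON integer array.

Site scan:
  GruIII (GAAC, off=3): starts [38, 66, 70, 113, 139, 144, 164, 168] → cuts [41, 69, 73, 116, 142, 147, 167, 171]
  JekVI (CGGCATC, off=0): starts [10, 22, 30, 45, 53, 77, 84, 102, 123, 150, 180, 190] → cuts [10, 22, 30, 45, 53, 77, 84, 102, 123, 150, 180, 190]

Pooled cuts: [10, 22, 30, 41, 45, 53, 69, 73, 77, 84, 102, 116, 123, 142, 147, 150, 167, 171, 180, 190]

Fragment lengths:
  [0,10): 10 bp
  [10,22): 12 bp
  [22,30): 8 bp
  [30,41): 11 bp
  [41,45): 4 bp
  [45,53): 8 bp
  [53,69): 16 bp
  [69,73): 4 bp
  [73,77): 4 bp
  [77,84): 7 bp
  [84,102): 18 bp
  [102,116): 14 bp
  [116,123): 7 bp
  [123,142): 19 bp
  [142,147): 5 bp
  [147,150): 3 bp
  [150,167): 17 bp
  [167,171): 4 bp
  [171,180): 9 bp
  [180,190): 10 bp
  [190,202): 12 bp

[3,4,4,4,4,5,7,7,8,8,9,10,10,11,12,12,14,16,17,18,19]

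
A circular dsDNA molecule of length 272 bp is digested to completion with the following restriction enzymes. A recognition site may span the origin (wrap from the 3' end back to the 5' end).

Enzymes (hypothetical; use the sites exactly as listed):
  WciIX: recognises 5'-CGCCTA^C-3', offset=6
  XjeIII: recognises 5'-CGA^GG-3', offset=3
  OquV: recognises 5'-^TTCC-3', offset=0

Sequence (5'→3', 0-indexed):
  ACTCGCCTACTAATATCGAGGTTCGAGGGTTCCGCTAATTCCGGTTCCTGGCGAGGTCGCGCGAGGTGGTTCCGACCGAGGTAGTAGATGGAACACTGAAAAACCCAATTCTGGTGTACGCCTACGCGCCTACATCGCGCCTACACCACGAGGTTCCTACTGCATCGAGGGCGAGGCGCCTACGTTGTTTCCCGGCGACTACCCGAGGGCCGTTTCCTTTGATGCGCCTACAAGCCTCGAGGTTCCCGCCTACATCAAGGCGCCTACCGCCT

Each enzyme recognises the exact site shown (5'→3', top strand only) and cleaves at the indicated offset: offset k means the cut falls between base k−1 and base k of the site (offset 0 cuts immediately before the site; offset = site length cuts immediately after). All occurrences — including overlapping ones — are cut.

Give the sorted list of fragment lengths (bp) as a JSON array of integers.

[2,2,3,5,6,6,6,7,7,7,8,8,8,8,9,10,10,10,10,10,10,11,14,15,17,18,45]

Scan for sites:
  WciIX CGCCTAC/6: at [3, 118, 126, 137, 176, 224, 246, 260, 267] ⇒ [1, 9, 124, 132, 143, 182, 230, 252, 266]
  XjeIII CGAGG/3: at [16, 23, 51, 61, 76, 148, 165, 171, 203, 237] ⇒ [19, 26, 54, 64, 79, 151, 168, 174, 206, 240]
  OquV TTCC/0: at [29, 38, 44, 69, 153, 188, 213, 242] ⇒ [29, 38, 44, 69, 153, 188, 213, 242]

All cut coordinates (distinct, sorted): [1, 9, 19, 26, 29, 38, 44, 54, 64, 69, 79, 124, 132, 143, 151, 153, 168, 174, 182, 188, 206, 213, 230, 240, 242, 252, 266]

Fragment lengths:
  1→9: 8 bp
  9→19: 10 bp
  19→26: 7 bp
  26→29: 3 bp
  29→38: 9 bp
  38→44: 6 bp
  44→54: 10 bp
  54→64: 10 bp
  64→69: 5 bp
  69→79: 10 bp
  79→124: 45 bp
  124→132: 8 bp
  132→143: 11 bp
  143→151: 8 bp
  151→153: 2 bp
  153→168: 15 bp
  168→174: 6 bp
  174→182: 8 bp
  182→188: 6 bp
  188→206: 18 bp
  206→213: 7 bp
  213→230: 17 bp
  230→240: 10 bp
  240→242: 2 bp
  242→252: 10 bp
  252→266: 14 bp
  266→1 (wrap): 272-266+1 = 7 bp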